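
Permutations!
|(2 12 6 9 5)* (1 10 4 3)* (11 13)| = |(1 10 4 3)(2 12 6 9 5)(11 13)| = 20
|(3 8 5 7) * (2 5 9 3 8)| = |(2 5 7 8 9 3)| = 6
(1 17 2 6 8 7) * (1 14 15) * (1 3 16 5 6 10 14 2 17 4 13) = (17)(1 4 13)(2 10 14 15 3 16 5 6 8 7) = [0, 4, 10, 16, 13, 6, 8, 2, 7, 9, 14, 11, 12, 1, 15, 3, 5, 17]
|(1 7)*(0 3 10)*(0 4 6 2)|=|(0 3 10 4 6 2)(1 7)|=6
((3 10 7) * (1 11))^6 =(11) =[0, 1, 2, 3, 4, 5, 6, 7, 8, 9, 10, 11]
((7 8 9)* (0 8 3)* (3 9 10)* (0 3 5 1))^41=[8, 0, 2, 3, 4, 1, 6, 9, 10, 7, 5]=(0 8 10 5 1)(7 9)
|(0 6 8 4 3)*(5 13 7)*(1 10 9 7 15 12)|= 40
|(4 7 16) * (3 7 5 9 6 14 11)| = |(3 7 16 4 5 9 6 14 11)| = 9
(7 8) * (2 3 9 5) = (2 3 9 5)(7 8) = [0, 1, 3, 9, 4, 2, 6, 8, 7, 5]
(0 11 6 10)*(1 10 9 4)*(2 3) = [11, 10, 3, 2, 1, 5, 9, 7, 8, 4, 0, 6] = (0 11 6 9 4 1 10)(2 3)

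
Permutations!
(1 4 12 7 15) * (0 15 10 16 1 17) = (0 15 17)(1 4 12 7 10 16) = [15, 4, 2, 3, 12, 5, 6, 10, 8, 9, 16, 11, 7, 13, 14, 17, 1, 0]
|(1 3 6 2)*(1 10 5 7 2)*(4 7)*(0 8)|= 30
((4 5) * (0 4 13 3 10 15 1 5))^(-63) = [4, 3, 2, 1, 0, 10, 6, 7, 8, 9, 5, 11, 12, 15, 14, 13] = (0 4)(1 3)(5 10)(13 15)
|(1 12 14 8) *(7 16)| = 4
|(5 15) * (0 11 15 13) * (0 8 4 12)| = |(0 11 15 5 13 8 4 12)| = 8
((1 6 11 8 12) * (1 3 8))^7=(1 6 11)(3 8 12)=[0, 6, 2, 8, 4, 5, 11, 7, 12, 9, 10, 1, 3]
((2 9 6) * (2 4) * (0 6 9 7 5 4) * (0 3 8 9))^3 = (0 8 6 9 3)(2 4 5 7) = [8, 1, 4, 0, 5, 7, 9, 2, 6, 3]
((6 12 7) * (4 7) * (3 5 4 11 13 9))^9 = (13) = [0, 1, 2, 3, 4, 5, 6, 7, 8, 9, 10, 11, 12, 13]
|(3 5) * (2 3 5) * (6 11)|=2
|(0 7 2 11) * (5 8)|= |(0 7 2 11)(5 8)|= 4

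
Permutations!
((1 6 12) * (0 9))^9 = (12)(0 9) = [9, 1, 2, 3, 4, 5, 6, 7, 8, 0, 10, 11, 12]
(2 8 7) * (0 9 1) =[9, 0, 8, 3, 4, 5, 6, 2, 7, 1] =(0 9 1)(2 8 7)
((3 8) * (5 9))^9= (3 8)(5 9)= [0, 1, 2, 8, 4, 9, 6, 7, 3, 5]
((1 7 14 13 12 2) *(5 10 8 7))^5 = (1 14 5 13 10 12 8 2 7) = [0, 14, 7, 3, 4, 13, 6, 1, 2, 9, 12, 11, 8, 10, 5]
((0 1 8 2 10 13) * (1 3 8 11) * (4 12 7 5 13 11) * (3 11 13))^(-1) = [13, 11, 8, 5, 1, 7, 6, 12, 3, 9, 2, 0, 4, 10] = (0 13 10 2 8 3 5 7 12 4 1 11)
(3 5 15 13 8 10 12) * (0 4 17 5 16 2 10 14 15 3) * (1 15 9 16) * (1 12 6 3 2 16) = (0 4 17 5 2 10 6 3 12)(1 15 13 8 14 9) = [4, 15, 10, 12, 17, 2, 3, 7, 14, 1, 6, 11, 0, 8, 9, 13, 16, 5]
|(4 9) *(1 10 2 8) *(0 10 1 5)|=|(0 10 2 8 5)(4 9)|=10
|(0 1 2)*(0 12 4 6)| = 6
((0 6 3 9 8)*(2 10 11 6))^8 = (11) = [0, 1, 2, 3, 4, 5, 6, 7, 8, 9, 10, 11]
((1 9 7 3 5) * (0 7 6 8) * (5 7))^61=(0 5 1 9 6 8)(3 7)=[5, 9, 2, 7, 4, 1, 8, 3, 0, 6]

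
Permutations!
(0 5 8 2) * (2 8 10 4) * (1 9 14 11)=[5, 9, 0, 3, 2, 10, 6, 7, 8, 14, 4, 1, 12, 13, 11]=(0 5 10 4 2)(1 9 14 11)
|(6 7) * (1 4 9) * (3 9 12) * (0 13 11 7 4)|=10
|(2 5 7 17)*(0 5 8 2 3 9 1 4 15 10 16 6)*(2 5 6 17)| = 8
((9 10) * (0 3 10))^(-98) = (0 10)(3 9) = [10, 1, 2, 9, 4, 5, 6, 7, 8, 3, 0]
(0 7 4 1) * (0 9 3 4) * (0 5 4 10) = [7, 9, 2, 10, 1, 4, 6, 5, 8, 3, 0] = (0 7 5 4 1 9 3 10)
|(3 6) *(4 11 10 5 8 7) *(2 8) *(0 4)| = |(0 4 11 10 5 2 8 7)(3 6)| = 8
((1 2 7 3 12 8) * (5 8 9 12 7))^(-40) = [0, 1, 2, 3, 4, 5, 6, 7, 8, 9, 10, 11, 12] = (12)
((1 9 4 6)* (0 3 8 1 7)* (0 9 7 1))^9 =(1 6 4 9 7) =[0, 6, 2, 3, 9, 5, 4, 1, 8, 7]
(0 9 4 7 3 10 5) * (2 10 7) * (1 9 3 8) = (0 3 7 8 1 9 4 2 10 5) = [3, 9, 10, 7, 2, 0, 6, 8, 1, 4, 5]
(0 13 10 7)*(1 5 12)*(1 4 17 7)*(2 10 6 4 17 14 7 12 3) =[13, 5, 10, 2, 14, 3, 4, 0, 8, 9, 1, 11, 17, 6, 7, 15, 16, 12] =(0 13 6 4 14 7)(1 5 3 2 10)(12 17)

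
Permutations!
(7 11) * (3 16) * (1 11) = (1 11 7)(3 16) = [0, 11, 2, 16, 4, 5, 6, 1, 8, 9, 10, 7, 12, 13, 14, 15, 3]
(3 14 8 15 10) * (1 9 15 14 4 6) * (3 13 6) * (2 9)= (1 2 9 15 10 13 6)(3 4)(8 14)= [0, 2, 9, 4, 3, 5, 1, 7, 14, 15, 13, 11, 12, 6, 8, 10]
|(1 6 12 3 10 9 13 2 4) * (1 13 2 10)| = |(1 6 12 3)(2 4 13 10 9)| = 20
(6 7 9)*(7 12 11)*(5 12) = (5 12 11 7 9 6) = [0, 1, 2, 3, 4, 12, 5, 9, 8, 6, 10, 7, 11]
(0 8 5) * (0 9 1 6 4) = (0 8 5 9 1 6 4) = [8, 6, 2, 3, 0, 9, 4, 7, 5, 1]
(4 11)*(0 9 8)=[9, 1, 2, 3, 11, 5, 6, 7, 0, 8, 10, 4]=(0 9 8)(4 11)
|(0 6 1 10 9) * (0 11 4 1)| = |(0 6)(1 10 9 11 4)| = 10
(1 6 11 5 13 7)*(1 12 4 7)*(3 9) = [0, 6, 2, 9, 7, 13, 11, 12, 8, 3, 10, 5, 4, 1] = (1 6 11 5 13)(3 9)(4 7 12)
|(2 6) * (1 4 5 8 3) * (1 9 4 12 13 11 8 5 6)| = 10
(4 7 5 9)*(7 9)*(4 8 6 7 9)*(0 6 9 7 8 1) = (0 6 8 9 1)(5 7) = [6, 0, 2, 3, 4, 7, 8, 5, 9, 1]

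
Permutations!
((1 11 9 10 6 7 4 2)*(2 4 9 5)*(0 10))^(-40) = [0, 1, 2, 3, 4, 5, 6, 7, 8, 9, 10, 11] = (11)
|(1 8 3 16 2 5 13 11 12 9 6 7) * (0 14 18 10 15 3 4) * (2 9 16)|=|(0 14 18 10 15 3 2 5 13 11 12 16 9 6 7 1 8 4)|=18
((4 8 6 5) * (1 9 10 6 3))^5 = (1 4 10 3 5 9 8 6) = [0, 4, 2, 5, 10, 9, 1, 7, 6, 8, 3]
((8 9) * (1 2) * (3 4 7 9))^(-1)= (1 2)(3 8 9 7 4)= [0, 2, 1, 8, 3, 5, 6, 4, 9, 7]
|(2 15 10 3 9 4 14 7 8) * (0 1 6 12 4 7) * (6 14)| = |(0 1 14)(2 15 10 3 9 7 8)(4 6 12)| = 21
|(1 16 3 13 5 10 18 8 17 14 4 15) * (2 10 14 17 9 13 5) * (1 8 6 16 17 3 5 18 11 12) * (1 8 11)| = 17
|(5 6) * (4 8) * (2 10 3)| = 6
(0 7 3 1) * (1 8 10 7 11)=(0 11 1)(3 8 10 7)=[11, 0, 2, 8, 4, 5, 6, 3, 10, 9, 7, 1]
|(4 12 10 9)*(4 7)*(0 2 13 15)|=20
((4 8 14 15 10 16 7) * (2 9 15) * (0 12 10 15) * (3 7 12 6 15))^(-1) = (0 9 2 14 8 4 7 3 15 6)(10 12 16) = [9, 1, 14, 15, 7, 5, 0, 3, 4, 2, 12, 11, 16, 13, 8, 6, 10]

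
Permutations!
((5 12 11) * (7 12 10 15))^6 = (15) = [0, 1, 2, 3, 4, 5, 6, 7, 8, 9, 10, 11, 12, 13, 14, 15]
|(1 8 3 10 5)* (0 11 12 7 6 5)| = |(0 11 12 7 6 5 1 8 3 10)| = 10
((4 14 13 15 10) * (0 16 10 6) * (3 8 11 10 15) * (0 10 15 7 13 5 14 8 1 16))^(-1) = [0, 3, 2, 13, 10, 14, 15, 16, 4, 9, 6, 8, 12, 7, 5, 11, 1] = (1 3 13 7 16)(4 10 6 15 11 8)(5 14)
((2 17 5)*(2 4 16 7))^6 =(17) =[0, 1, 2, 3, 4, 5, 6, 7, 8, 9, 10, 11, 12, 13, 14, 15, 16, 17]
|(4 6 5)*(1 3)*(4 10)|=4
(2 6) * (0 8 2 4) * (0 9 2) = (0 8)(2 6 4 9) = [8, 1, 6, 3, 9, 5, 4, 7, 0, 2]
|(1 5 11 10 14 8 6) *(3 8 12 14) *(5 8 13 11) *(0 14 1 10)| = |(0 14 12 1 8 6 10 3 13 11)| = 10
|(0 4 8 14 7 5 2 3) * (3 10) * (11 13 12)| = 9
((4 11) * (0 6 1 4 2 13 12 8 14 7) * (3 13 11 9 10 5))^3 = (0 4 5 12 7 1 10 13 14 6 9 3 8)(2 11) = [4, 10, 11, 8, 5, 12, 9, 1, 0, 3, 13, 2, 7, 14, 6]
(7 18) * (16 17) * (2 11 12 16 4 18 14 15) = (2 11 12 16 17 4 18 7 14 15) = [0, 1, 11, 3, 18, 5, 6, 14, 8, 9, 10, 12, 16, 13, 15, 2, 17, 4, 7]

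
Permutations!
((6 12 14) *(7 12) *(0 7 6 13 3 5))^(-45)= (0 13 7 3 12 5 14)= [13, 1, 2, 12, 4, 14, 6, 3, 8, 9, 10, 11, 5, 7, 0]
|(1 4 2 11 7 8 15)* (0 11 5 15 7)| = |(0 11)(1 4 2 5 15)(7 8)| = 10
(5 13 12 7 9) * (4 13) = [0, 1, 2, 3, 13, 4, 6, 9, 8, 5, 10, 11, 7, 12] = (4 13 12 7 9 5)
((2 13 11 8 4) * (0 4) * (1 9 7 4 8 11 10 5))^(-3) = (0 8)(1 13 7 5 2 9 10 4) = [8, 13, 9, 3, 1, 2, 6, 5, 0, 10, 4, 11, 12, 7]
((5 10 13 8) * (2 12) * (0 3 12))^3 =(0 2 12 3)(5 8 13 10) =[2, 1, 12, 0, 4, 8, 6, 7, 13, 9, 5, 11, 3, 10]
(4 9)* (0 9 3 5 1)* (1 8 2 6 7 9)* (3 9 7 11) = (0 1)(2 6 11 3 5 8)(4 9) = [1, 0, 6, 5, 9, 8, 11, 7, 2, 4, 10, 3]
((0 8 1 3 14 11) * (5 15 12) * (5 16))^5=(0 11 14 3 1 8)(5 15 12 16)=[11, 8, 2, 1, 4, 15, 6, 7, 0, 9, 10, 14, 16, 13, 3, 12, 5]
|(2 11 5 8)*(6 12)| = |(2 11 5 8)(6 12)| = 4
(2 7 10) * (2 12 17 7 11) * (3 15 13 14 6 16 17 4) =[0, 1, 11, 15, 3, 5, 16, 10, 8, 9, 12, 2, 4, 14, 6, 13, 17, 7] =(2 11)(3 15 13 14 6 16 17 7 10 12 4)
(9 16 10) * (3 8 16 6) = (3 8 16 10 9 6) = [0, 1, 2, 8, 4, 5, 3, 7, 16, 6, 9, 11, 12, 13, 14, 15, 10]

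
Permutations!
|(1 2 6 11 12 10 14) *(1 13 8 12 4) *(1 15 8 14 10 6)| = 6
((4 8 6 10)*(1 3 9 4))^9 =(1 9 8 10 3 4 6) =[0, 9, 2, 4, 6, 5, 1, 7, 10, 8, 3]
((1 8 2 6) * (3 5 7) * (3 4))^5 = [0, 8, 6, 5, 3, 7, 1, 4, 2] = (1 8 2 6)(3 5 7 4)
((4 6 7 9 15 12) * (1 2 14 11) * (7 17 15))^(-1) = [0, 11, 1, 3, 12, 5, 4, 9, 8, 7, 10, 14, 15, 13, 2, 17, 16, 6] = (1 11 14 2)(4 12 15 17 6)(7 9)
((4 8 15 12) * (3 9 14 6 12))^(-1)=(3 15 8 4 12 6 14 9)=[0, 1, 2, 15, 12, 5, 14, 7, 4, 3, 10, 11, 6, 13, 9, 8]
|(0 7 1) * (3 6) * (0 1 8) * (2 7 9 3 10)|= 8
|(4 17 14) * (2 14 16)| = |(2 14 4 17 16)| = 5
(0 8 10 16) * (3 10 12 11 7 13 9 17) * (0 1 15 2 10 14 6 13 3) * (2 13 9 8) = (0 2 10 16 1 15 13 8 12 11 7 3 14 6 9 17) = [2, 15, 10, 14, 4, 5, 9, 3, 12, 17, 16, 7, 11, 8, 6, 13, 1, 0]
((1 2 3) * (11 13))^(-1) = (1 3 2)(11 13) = [0, 3, 1, 2, 4, 5, 6, 7, 8, 9, 10, 13, 12, 11]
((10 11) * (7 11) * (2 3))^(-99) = [0, 1, 3, 2, 4, 5, 6, 7, 8, 9, 10, 11] = (11)(2 3)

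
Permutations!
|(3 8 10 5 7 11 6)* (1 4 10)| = 9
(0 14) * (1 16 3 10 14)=(0 1 16 3 10 14)=[1, 16, 2, 10, 4, 5, 6, 7, 8, 9, 14, 11, 12, 13, 0, 15, 3]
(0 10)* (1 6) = (0 10)(1 6) = [10, 6, 2, 3, 4, 5, 1, 7, 8, 9, 0]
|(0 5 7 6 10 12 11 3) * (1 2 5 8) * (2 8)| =|(0 2 5 7 6 10 12 11 3)(1 8)| =18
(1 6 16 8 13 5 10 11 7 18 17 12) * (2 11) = (1 6 16 8 13 5 10 2 11 7 18 17 12) = [0, 6, 11, 3, 4, 10, 16, 18, 13, 9, 2, 7, 1, 5, 14, 15, 8, 12, 17]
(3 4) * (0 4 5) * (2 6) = (0 4 3 5)(2 6) = [4, 1, 6, 5, 3, 0, 2]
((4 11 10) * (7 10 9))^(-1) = (4 10 7 9 11) = [0, 1, 2, 3, 10, 5, 6, 9, 8, 11, 7, 4]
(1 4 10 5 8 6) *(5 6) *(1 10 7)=[0, 4, 2, 3, 7, 8, 10, 1, 5, 9, 6]=(1 4 7)(5 8)(6 10)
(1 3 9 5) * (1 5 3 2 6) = (1 2 6)(3 9) = [0, 2, 6, 9, 4, 5, 1, 7, 8, 3]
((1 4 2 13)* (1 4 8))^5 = (1 8)(2 4 13) = [0, 8, 4, 3, 13, 5, 6, 7, 1, 9, 10, 11, 12, 2]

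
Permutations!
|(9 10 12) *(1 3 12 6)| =6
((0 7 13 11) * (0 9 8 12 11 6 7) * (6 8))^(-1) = (6 9 11 12 8 13 7) = [0, 1, 2, 3, 4, 5, 9, 6, 13, 11, 10, 12, 8, 7]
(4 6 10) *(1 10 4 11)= [0, 10, 2, 3, 6, 5, 4, 7, 8, 9, 11, 1]= (1 10 11)(4 6)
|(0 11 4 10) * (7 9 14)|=|(0 11 4 10)(7 9 14)|=12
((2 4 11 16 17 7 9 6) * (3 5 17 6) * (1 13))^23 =(1 13)(2 16 4 6 11)(3 7 5 9 17) =[0, 13, 16, 7, 6, 9, 11, 5, 8, 17, 10, 2, 12, 1, 14, 15, 4, 3]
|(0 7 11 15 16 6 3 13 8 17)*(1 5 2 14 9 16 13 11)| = 15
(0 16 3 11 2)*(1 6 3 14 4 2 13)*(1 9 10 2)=(0 16 14 4 1 6 3 11 13 9 10 2)=[16, 6, 0, 11, 1, 5, 3, 7, 8, 10, 2, 13, 12, 9, 4, 15, 14]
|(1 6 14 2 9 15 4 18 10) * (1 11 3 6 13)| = 10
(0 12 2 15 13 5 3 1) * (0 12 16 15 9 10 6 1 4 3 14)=[16, 12, 9, 4, 3, 14, 1, 7, 8, 10, 6, 11, 2, 5, 0, 13, 15]=(0 16 15 13 5 14)(1 12 2 9 10 6)(3 4)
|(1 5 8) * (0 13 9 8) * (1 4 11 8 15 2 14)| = |(0 13 9 15 2 14 1 5)(4 11 8)| = 24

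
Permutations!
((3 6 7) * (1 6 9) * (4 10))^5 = (4 10) = [0, 1, 2, 3, 10, 5, 6, 7, 8, 9, 4]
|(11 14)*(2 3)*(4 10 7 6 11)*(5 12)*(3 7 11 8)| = |(2 7 6 8 3)(4 10 11 14)(5 12)| = 20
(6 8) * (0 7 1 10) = (0 7 1 10)(6 8) = [7, 10, 2, 3, 4, 5, 8, 1, 6, 9, 0]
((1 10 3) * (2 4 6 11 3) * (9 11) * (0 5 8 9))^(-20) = [8, 2, 6, 10, 0, 9, 5, 7, 11, 3, 4, 1] = (0 8 11 1 2 6 5 9 3 10 4)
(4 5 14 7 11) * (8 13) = (4 5 14 7 11)(8 13) = [0, 1, 2, 3, 5, 14, 6, 11, 13, 9, 10, 4, 12, 8, 7]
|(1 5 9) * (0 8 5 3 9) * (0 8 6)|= |(0 6)(1 3 9)(5 8)|= 6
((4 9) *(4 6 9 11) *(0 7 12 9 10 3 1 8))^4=(0 6 8 9 1 12 3 7 10)=[6, 12, 2, 7, 4, 5, 8, 10, 9, 1, 0, 11, 3]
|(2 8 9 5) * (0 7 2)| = |(0 7 2 8 9 5)| = 6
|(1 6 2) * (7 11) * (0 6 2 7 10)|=|(0 6 7 11 10)(1 2)|=10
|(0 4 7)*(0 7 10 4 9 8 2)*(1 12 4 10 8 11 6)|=9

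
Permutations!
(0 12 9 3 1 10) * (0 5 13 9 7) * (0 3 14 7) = (0 12)(1 10 5 13 9 14 7 3) = [12, 10, 2, 1, 4, 13, 6, 3, 8, 14, 5, 11, 0, 9, 7]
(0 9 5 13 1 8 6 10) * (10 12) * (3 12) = (0 9 5 13 1 8 6 3 12 10) = [9, 8, 2, 12, 4, 13, 3, 7, 6, 5, 0, 11, 10, 1]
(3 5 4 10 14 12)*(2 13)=[0, 1, 13, 5, 10, 4, 6, 7, 8, 9, 14, 11, 3, 2, 12]=(2 13)(3 5 4 10 14 12)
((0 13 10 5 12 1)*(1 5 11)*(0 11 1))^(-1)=[11, 10, 2, 3, 4, 12, 6, 7, 8, 9, 13, 1, 5, 0]=(0 11 1 10 13)(5 12)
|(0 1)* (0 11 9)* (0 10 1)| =|(1 11 9 10)| =4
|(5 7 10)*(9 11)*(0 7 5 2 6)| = |(0 7 10 2 6)(9 11)| = 10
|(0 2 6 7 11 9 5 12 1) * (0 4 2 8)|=18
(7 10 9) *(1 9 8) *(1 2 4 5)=(1 9 7 10 8 2 4 5)=[0, 9, 4, 3, 5, 1, 6, 10, 2, 7, 8]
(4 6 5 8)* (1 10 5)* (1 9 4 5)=(1 10)(4 6 9)(5 8)=[0, 10, 2, 3, 6, 8, 9, 7, 5, 4, 1]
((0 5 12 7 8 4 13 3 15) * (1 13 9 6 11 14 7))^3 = (0 1 15 12 3 5 13)(4 11 8 6 7 9 14) = [1, 15, 2, 5, 11, 13, 7, 9, 6, 14, 10, 8, 3, 0, 4, 12]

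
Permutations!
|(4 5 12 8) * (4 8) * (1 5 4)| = 3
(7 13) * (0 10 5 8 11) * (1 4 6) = (0 10 5 8 11)(1 4 6)(7 13) = [10, 4, 2, 3, 6, 8, 1, 13, 11, 9, 5, 0, 12, 7]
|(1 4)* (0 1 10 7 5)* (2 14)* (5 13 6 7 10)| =|(0 1 4 5)(2 14)(6 7 13)| =12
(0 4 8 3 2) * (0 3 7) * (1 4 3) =(0 3 2 1 4 8 7) =[3, 4, 1, 2, 8, 5, 6, 0, 7]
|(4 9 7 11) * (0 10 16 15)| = 4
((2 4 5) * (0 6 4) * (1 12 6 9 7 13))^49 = (0 2 5 4 6 12 1 13 7 9) = [2, 13, 5, 3, 6, 4, 12, 9, 8, 0, 10, 11, 1, 7]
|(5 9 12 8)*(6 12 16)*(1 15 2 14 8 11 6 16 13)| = |(16)(1 15 2 14 8 5 9 13)(6 12 11)| = 24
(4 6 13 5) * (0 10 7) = (0 10 7)(4 6 13 5) = [10, 1, 2, 3, 6, 4, 13, 0, 8, 9, 7, 11, 12, 5]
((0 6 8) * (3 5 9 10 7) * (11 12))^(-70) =[8, 1, 2, 3, 4, 5, 0, 7, 6, 9, 10, 11, 12] =(12)(0 8 6)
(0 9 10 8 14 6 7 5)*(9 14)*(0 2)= (0 14 6 7 5 2)(8 9 10)= [14, 1, 0, 3, 4, 2, 7, 5, 9, 10, 8, 11, 12, 13, 6]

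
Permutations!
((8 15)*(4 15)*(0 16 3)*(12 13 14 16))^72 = (16) = [0, 1, 2, 3, 4, 5, 6, 7, 8, 9, 10, 11, 12, 13, 14, 15, 16]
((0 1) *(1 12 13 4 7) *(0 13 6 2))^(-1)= [2, 7, 6, 3, 13, 5, 12, 4, 8, 9, 10, 11, 0, 1]= (0 2 6 12)(1 7 4 13)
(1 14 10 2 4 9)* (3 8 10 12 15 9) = [0, 14, 4, 8, 3, 5, 6, 7, 10, 1, 2, 11, 15, 13, 12, 9] = (1 14 12 15 9)(2 4 3 8 10)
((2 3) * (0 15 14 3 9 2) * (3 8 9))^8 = (0 15 14 8 9 2 3) = [15, 1, 3, 0, 4, 5, 6, 7, 9, 2, 10, 11, 12, 13, 8, 14]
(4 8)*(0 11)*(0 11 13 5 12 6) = (0 13 5 12 6)(4 8) = [13, 1, 2, 3, 8, 12, 0, 7, 4, 9, 10, 11, 6, 5]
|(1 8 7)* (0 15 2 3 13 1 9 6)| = 10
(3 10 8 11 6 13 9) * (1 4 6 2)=(1 4 6 13 9 3 10 8 11 2)=[0, 4, 1, 10, 6, 5, 13, 7, 11, 3, 8, 2, 12, 9]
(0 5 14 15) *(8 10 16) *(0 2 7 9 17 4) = [5, 1, 7, 3, 0, 14, 6, 9, 10, 17, 16, 11, 12, 13, 15, 2, 8, 4] = (0 5 14 15 2 7 9 17 4)(8 10 16)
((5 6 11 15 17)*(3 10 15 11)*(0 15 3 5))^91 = (0 15 17)(3 10)(5 6) = [15, 1, 2, 10, 4, 6, 5, 7, 8, 9, 3, 11, 12, 13, 14, 17, 16, 0]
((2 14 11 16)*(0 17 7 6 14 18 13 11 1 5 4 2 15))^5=(0 1 13 17 5 11 7 4 16 6 2 15 14 18)=[1, 13, 15, 3, 16, 11, 2, 4, 8, 9, 10, 7, 12, 17, 18, 14, 6, 5, 0]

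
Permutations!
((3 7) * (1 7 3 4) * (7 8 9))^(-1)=(1 4 7 9 8)=[0, 4, 2, 3, 7, 5, 6, 9, 1, 8]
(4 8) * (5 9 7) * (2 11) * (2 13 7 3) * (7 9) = (2 11 13 9 3)(4 8)(5 7) = [0, 1, 11, 2, 8, 7, 6, 5, 4, 3, 10, 13, 12, 9]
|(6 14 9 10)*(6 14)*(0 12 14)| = 5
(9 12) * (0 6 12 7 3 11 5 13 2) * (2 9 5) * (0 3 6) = (2 3 11)(5 13 9 7 6 12) = [0, 1, 3, 11, 4, 13, 12, 6, 8, 7, 10, 2, 5, 9]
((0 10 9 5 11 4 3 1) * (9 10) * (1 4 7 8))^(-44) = (0 8 11 9 1 7 5) = [8, 7, 2, 3, 4, 0, 6, 5, 11, 1, 10, 9]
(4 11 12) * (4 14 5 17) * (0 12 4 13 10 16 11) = (0 12 14 5 17 13 10 16 11 4) = [12, 1, 2, 3, 0, 17, 6, 7, 8, 9, 16, 4, 14, 10, 5, 15, 11, 13]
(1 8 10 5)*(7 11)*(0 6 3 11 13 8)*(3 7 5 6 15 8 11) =(0 15 8 10 6 7 13 11 5 1) =[15, 0, 2, 3, 4, 1, 7, 13, 10, 9, 6, 5, 12, 11, 14, 8]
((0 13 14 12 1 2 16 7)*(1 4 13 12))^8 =(0 7 16 2 1 14 13 4 12) =[7, 14, 1, 3, 12, 5, 6, 16, 8, 9, 10, 11, 0, 4, 13, 15, 2]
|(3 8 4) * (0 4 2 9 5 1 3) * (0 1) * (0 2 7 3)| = 3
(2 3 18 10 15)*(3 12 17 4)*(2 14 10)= (2 12 17 4 3 18)(10 15 14)= [0, 1, 12, 18, 3, 5, 6, 7, 8, 9, 15, 11, 17, 13, 10, 14, 16, 4, 2]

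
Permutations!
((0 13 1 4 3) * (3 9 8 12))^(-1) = (0 3 12 8 9 4 1 13) = [3, 13, 2, 12, 1, 5, 6, 7, 9, 4, 10, 11, 8, 0]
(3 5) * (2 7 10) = (2 7 10)(3 5) = [0, 1, 7, 5, 4, 3, 6, 10, 8, 9, 2]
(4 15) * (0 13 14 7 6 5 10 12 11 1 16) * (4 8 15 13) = (0 4 13 14 7 6 5 10 12 11 1 16)(8 15) = [4, 16, 2, 3, 13, 10, 5, 6, 15, 9, 12, 1, 11, 14, 7, 8, 0]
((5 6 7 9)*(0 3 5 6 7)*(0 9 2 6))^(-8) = (0 9 6 2 7 5 3) = [9, 1, 7, 0, 4, 3, 2, 5, 8, 6]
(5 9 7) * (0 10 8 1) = (0 10 8 1)(5 9 7) = [10, 0, 2, 3, 4, 9, 6, 5, 1, 7, 8]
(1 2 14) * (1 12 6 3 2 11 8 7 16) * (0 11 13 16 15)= [11, 13, 14, 2, 4, 5, 3, 15, 7, 9, 10, 8, 6, 16, 12, 0, 1]= (0 11 8 7 15)(1 13 16)(2 14 12 6 3)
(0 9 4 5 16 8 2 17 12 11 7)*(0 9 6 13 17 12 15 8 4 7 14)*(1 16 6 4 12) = (0 4 5 6 13 17 15 8 2 1 16 12 11 14)(7 9) = [4, 16, 1, 3, 5, 6, 13, 9, 2, 7, 10, 14, 11, 17, 0, 8, 12, 15]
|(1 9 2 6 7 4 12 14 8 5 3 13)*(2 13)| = |(1 9 13)(2 6 7 4 12 14 8 5 3)| = 9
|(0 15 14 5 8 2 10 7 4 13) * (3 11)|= |(0 15 14 5 8 2 10 7 4 13)(3 11)|= 10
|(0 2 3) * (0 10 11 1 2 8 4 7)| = 20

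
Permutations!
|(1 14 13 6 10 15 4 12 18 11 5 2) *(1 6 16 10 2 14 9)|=|(1 9)(2 6)(4 12 18 11 5 14 13 16 10 15)|=10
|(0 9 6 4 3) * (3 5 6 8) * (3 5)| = |(0 9 8 5 6 4 3)| = 7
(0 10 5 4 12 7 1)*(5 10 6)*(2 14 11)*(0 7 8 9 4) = (0 6 5)(1 7)(2 14 11)(4 12 8 9) = [6, 7, 14, 3, 12, 0, 5, 1, 9, 4, 10, 2, 8, 13, 11]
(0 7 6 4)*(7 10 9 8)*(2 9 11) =[10, 1, 9, 3, 0, 5, 4, 6, 7, 8, 11, 2] =(0 10 11 2 9 8 7 6 4)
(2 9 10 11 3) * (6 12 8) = (2 9 10 11 3)(6 12 8) = [0, 1, 9, 2, 4, 5, 12, 7, 6, 10, 11, 3, 8]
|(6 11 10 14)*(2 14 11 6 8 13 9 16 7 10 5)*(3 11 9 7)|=|(2 14 8 13 7 10 9 16 3 11 5)|=11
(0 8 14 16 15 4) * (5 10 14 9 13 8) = (0 5 10 14 16 15 4)(8 9 13) = [5, 1, 2, 3, 0, 10, 6, 7, 9, 13, 14, 11, 12, 8, 16, 4, 15]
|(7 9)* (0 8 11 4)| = |(0 8 11 4)(7 9)| = 4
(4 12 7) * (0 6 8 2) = (0 6 8 2)(4 12 7) = [6, 1, 0, 3, 12, 5, 8, 4, 2, 9, 10, 11, 7]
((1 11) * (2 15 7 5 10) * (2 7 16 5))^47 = [0, 11, 7, 3, 4, 16, 6, 10, 8, 9, 5, 1, 12, 13, 14, 2, 15] = (1 11)(2 7 10 5 16 15)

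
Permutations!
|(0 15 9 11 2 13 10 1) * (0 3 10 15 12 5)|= |(0 12 5)(1 3 10)(2 13 15 9 11)|= 15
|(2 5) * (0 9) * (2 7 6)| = |(0 9)(2 5 7 6)| = 4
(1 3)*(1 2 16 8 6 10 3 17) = (1 17)(2 16 8 6 10 3) = [0, 17, 16, 2, 4, 5, 10, 7, 6, 9, 3, 11, 12, 13, 14, 15, 8, 1]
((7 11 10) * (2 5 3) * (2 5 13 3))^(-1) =(2 5 3 13)(7 10 11) =[0, 1, 5, 13, 4, 3, 6, 10, 8, 9, 11, 7, 12, 2]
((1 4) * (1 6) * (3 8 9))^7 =(1 4 6)(3 8 9) =[0, 4, 2, 8, 6, 5, 1, 7, 9, 3]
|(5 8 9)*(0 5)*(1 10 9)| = 6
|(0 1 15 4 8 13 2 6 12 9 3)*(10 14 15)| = |(0 1 10 14 15 4 8 13 2 6 12 9 3)| = 13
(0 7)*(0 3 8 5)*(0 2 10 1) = [7, 0, 10, 8, 4, 2, 6, 3, 5, 9, 1] = (0 7 3 8 5 2 10 1)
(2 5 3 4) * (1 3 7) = (1 3 4 2 5 7) = [0, 3, 5, 4, 2, 7, 6, 1]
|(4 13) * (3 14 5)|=6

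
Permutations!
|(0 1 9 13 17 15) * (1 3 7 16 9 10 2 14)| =8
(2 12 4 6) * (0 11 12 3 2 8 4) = (0 11 12)(2 3)(4 6 8) = [11, 1, 3, 2, 6, 5, 8, 7, 4, 9, 10, 12, 0]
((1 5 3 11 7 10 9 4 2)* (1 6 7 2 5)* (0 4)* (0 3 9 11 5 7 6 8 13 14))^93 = (0 10 8)(2 14 7)(4 11 13) = [10, 1, 14, 3, 11, 5, 6, 2, 0, 9, 8, 13, 12, 4, 7]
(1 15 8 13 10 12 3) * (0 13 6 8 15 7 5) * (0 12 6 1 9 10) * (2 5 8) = (15)(0 13)(1 7 8)(2 5 12 3 9 10 6) = [13, 7, 5, 9, 4, 12, 2, 8, 1, 10, 6, 11, 3, 0, 14, 15]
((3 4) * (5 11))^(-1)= (3 4)(5 11)= [0, 1, 2, 4, 3, 11, 6, 7, 8, 9, 10, 5]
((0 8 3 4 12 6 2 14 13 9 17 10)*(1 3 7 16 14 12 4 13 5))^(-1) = (0 10 17 9 13 3 1 5 14 16 7 8)(2 6 12) = [10, 5, 6, 1, 4, 14, 12, 8, 0, 13, 17, 11, 2, 3, 16, 15, 7, 9]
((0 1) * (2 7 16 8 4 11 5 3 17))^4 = (2 4 17 8 3 16 5 7 11) = [0, 1, 4, 16, 17, 7, 6, 11, 3, 9, 10, 2, 12, 13, 14, 15, 5, 8]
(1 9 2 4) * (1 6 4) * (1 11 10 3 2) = (1 9)(2 11 10 3)(4 6) = [0, 9, 11, 2, 6, 5, 4, 7, 8, 1, 3, 10]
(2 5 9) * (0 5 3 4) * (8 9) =(0 5 8 9 2 3 4) =[5, 1, 3, 4, 0, 8, 6, 7, 9, 2]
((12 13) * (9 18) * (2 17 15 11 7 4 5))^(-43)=(2 5 4 7 11 15 17)(9 18)(12 13)=[0, 1, 5, 3, 7, 4, 6, 11, 8, 18, 10, 15, 13, 12, 14, 17, 16, 2, 9]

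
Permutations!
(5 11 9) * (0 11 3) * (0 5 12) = (0 11 9 12)(3 5) = [11, 1, 2, 5, 4, 3, 6, 7, 8, 12, 10, 9, 0]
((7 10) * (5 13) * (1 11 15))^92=(1 15 11)=[0, 15, 2, 3, 4, 5, 6, 7, 8, 9, 10, 1, 12, 13, 14, 11]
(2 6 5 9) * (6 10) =(2 10 6 5 9) =[0, 1, 10, 3, 4, 9, 5, 7, 8, 2, 6]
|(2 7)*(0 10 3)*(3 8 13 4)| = |(0 10 8 13 4 3)(2 7)| = 6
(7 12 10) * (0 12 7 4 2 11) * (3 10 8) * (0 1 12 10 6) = (0 10 4 2 11 1 12 8 3 6) = [10, 12, 11, 6, 2, 5, 0, 7, 3, 9, 4, 1, 8]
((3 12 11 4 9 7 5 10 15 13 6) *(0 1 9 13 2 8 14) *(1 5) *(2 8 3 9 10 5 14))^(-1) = (0 14)(1 7 9 6 13 4 11 12 3 2 8 15 10) = [14, 7, 8, 2, 11, 5, 13, 9, 15, 6, 1, 12, 3, 4, 0, 10]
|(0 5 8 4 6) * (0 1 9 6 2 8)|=6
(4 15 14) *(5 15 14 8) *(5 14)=(4 5 15 8 14)=[0, 1, 2, 3, 5, 15, 6, 7, 14, 9, 10, 11, 12, 13, 4, 8]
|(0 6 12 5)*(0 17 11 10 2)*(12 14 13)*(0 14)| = 8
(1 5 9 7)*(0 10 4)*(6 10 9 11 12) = [9, 5, 2, 3, 0, 11, 10, 1, 8, 7, 4, 12, 6] = (0 9 7 1 5 11 12 6 10 4)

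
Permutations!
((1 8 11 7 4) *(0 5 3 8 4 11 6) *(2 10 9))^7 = (0 3 6 5 8)(1 4)(2 10 9)(7 11) = [3, 4, 10, 6, 1, 8, 5, 11, 0, 2, 9, 7]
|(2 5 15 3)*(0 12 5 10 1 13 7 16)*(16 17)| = 12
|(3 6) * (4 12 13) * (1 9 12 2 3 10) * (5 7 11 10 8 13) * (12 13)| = |(1 9 13 4 2 3 6 8 12 5 7 11 10)| = 13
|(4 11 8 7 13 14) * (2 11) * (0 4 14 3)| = |(14)(0 4 2 11 8 7 13 3)| = 8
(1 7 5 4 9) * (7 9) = (1 9)(4 7 5) = [0, 9, 2, 3, 7, 4, 6, 5, 8, 1]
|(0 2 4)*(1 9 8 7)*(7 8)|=3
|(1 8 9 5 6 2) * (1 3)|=7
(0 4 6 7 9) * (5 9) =(0 4 6 7 5 9) =[4, 1, 2, 3, 6, 9, 7, 5, 8, 0]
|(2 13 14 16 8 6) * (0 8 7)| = |(0 8 6 2 13 14 16 7)| = 8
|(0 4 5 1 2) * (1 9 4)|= |(0 1 2)(4 5 9)|= 3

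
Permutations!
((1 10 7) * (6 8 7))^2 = [0, 6, 2, 3, 4, 5, 7, 10, 1, 9, 8] = (1 6 7 10 8)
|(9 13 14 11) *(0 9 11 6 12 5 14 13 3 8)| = |(0 9 3 8)(5 14 6 12)| = 4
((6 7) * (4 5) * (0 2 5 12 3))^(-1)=(0 3 12 4 5 2)(6 7)=[3, 1, 0, 12, 5, 2, 7, 6, 8, 9, 10, 11, 4]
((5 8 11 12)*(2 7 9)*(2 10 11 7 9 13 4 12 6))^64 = (2 6 11 10 9)(4 7 5)(8 12 13) = [0, 1, 6, 3, 7, 4, 11, 5, 12, 2, 9, 10, 13, 8]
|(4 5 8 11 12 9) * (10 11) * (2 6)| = 14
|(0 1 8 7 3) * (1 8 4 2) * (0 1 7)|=10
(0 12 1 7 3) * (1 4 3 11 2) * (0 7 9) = [12, 9, 1, 7, 3, 5, 6, 11, 8, 0, 10, 2, 4] = (0 12 4 3 7 11 2 1 9)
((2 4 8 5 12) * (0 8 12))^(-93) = (12) = [0, 1, 2, 3, 4, 5, 6, 7, 8, 9, 10, 11, 12]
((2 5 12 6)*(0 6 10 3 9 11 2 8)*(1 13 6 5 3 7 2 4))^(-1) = [8, 4, 7, 2, 11, 0, 13, 10, 6, 3, 12, 9, 5, 1] = (0 8 6 13 1 4 11 9 3 2 7 10 12 5)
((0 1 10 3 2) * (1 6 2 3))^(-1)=(0 2 6)(1 10)=[2, 10, 6, 3, 4, 5, 0, 7, 8, 9, 1]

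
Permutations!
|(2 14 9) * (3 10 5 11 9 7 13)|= |(2 14 7 13 3 10 5 11 9)|= 9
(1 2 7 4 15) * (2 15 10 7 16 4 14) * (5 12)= (1 15)(2 16 4 10 7 14)(5 12)= [0, 15, 16, 3, 10, 12, 6, 14, 8, 9, 7, 11, 5, 13, 2, 1, 4]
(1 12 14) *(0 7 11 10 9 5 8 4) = (0 7 11 10 9 5 8 4)(1 12 14) = [7, 12, 2, 3, 0, 8, 6, 11, 4, 5, 9, 10, 14, 13, 1]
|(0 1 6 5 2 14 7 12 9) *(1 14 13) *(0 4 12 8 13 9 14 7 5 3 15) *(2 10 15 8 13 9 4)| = |(0 7 13 1 6 3 8 9 2 4 12 14 5 10 15)| = 15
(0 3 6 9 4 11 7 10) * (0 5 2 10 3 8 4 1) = (0 8 4 11 7 3 6 9 1)(2 10 5) = [8, 0, 10, 6, 11, 2, 9, 3, 4, 1, 5, 7]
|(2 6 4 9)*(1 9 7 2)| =4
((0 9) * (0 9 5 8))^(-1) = (9)(0 8 5) = [8, 1, 2, 3, 4, 0, 6, 7, 5, 9]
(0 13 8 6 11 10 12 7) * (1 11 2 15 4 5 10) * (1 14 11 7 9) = [13, 7, 15, 3, 5, 10, 2, 0, 6, 1, 12, 14, 9, 8, 11, 4] = (0 13 8 6 2 15 4 5 10 12 9 1 7)(11 14)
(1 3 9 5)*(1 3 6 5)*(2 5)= (1 6 2 5 3 9)= [0, 6, 5, 9, 4, 3, 2, 7, 8, 1]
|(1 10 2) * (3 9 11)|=|(1 10 2)(3 9 11)|=3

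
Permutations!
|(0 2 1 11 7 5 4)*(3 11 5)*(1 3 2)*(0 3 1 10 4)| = |(0 10 4 3 11 7 2 1 5)| = 9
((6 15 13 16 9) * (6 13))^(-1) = (6 15)(9 16 13) = [0, 1, 2, 3, 4, 5, 15, 7, 8, 16, 10, 11, 12, 9, 14, 6, 13]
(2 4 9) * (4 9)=(2 9)=[0, 1, 9, 3, 4, 5, 6, 7, 8, 2]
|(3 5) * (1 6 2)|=|(1 6 2)(3 5)|=6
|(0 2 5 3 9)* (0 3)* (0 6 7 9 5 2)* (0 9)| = |(0 9 3 5 6 7)| = 6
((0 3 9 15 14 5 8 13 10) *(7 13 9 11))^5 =(15)(0 10 13 7 11 3) =[10, 1, 2, 0, 4, 5, 6, 11, 8, 9, 13, 3, 12, 7, 14, 15]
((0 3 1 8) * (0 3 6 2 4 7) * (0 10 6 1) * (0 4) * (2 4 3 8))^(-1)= (0 2 1)(4 6 10 7)= [2, 0, 1, 3, 6, 5, 10, 4, 8, 9, 7]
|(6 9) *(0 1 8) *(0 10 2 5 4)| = 14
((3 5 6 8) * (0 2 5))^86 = (0 5 8)(2 6 3) = [5, 1, 6, 2, 4, 8, 3, 7, 0]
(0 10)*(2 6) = (0 10)(2 6) = [10, 1, 6, 3, 4, 5, 2, 7, 8, 9, 0]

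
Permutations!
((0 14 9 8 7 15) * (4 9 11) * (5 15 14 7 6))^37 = (0 6 4 7 5 9 14 15 8 11) = [6, 1, 2, 3, 7, 9, 4, 5, 11, 14, 10, 0, 12, 13, 15, 8]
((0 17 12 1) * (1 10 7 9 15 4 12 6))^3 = (0 1 6 17)(4 7)(9 12)(10 15) = [1, 6, 2, 3, 7, 5, 17, 4, 8, 12, 15, 11, 9, 13, 14, 10, 16, 0]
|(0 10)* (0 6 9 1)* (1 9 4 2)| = |(0 10 6 4 2 1)| = 6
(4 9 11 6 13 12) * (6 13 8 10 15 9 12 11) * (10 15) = [0, 1, 2, 3, 12, 5, 8, 7, 15, 6, 10, 13, 4, 11, 14, 9] = (4 12)(6 8 15 9)(11 13)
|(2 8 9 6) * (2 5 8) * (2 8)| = 5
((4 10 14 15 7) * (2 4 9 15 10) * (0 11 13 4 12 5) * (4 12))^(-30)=(15)=[0, 1, 2, 3, 4, 5, 6, 7, 8, 9, 10, 11, 12, 13, 14, 15]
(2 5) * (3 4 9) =(2 5)(3 4 9) =[0, 1, 5, 4, 9, 2, 6, 7, 8, 3]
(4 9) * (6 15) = (4 9)(6 15) = [0, 1, 2, 3, 9, 5, 15, 7, 8, 4, 10, 11, 12, 13, 14, 6]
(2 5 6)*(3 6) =[0, 1, 5, 6, 4, 3, 2] =(2 5 3 6)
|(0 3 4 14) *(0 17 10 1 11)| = |(0 3 4 14 17 10 1 11)| = 8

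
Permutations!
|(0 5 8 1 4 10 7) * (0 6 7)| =6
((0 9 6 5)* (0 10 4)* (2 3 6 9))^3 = (0 6 4 3 10 2 5) = [6, 1, 5, 10, 3, 0, 4, 7, 8, 9, 2]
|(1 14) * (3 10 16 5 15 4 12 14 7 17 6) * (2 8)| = 12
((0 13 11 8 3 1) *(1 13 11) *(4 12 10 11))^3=[10, 12, 2, 0, 11, 5, 6, 7, 1, 9, 3, 13, 8, 4]=(0 10 3)(1 12 8)(4 11 13)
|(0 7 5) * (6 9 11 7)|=|(0 6 9 11 7 5)|=6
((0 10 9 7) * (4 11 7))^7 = [10, 1, 2, 3, 11, 5, 6, 0, 8, 4, 9, 7] = (0 10 9 4 11 7)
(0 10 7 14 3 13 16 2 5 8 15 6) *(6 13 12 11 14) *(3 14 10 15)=(0 15 13 16 2 5 8 3 12 11 10 7 6)=[15, 1, 5, 12, 4, 8, 0, 6, 3, 9, 7, 10, 11, 16, 14, 13, 2]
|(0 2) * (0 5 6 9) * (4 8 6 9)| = 12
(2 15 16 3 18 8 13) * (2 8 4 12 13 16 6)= (2 15 6)(3 18 4 12 13 8 16)= [0, 1, 15, 18, 12, 5, 2, 7, 16, 9, 10, 11, 13, 8, 14, 6, 3, 17, 4]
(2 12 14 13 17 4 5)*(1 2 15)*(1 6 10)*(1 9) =(1 2 12 14 13 17 4 5 15 6 10 9) =[0, 2, 12, 3, 5, 15, 10, 7, 8, 1, 9, 11, 14, 17, 13, 6, 16, 4]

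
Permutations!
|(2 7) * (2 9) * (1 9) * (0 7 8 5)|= |(0 7 1 9 2 8 5)|= 7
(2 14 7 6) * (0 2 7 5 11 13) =(0 2 14 5 11 13)(6 7) =[2, 1, 14, 3, 4, 11, 7, 6, 8, 9, 10, 13, 12, 0, 5]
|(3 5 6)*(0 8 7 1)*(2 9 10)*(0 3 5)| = 30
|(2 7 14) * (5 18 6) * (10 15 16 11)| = |(2 7 14)(5 18 6)(10 15 16 11)| = 12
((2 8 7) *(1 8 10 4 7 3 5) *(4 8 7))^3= (1 10 5 2 3 7 8)= [0, 10, 3, 7, 4, 2, 6, 8, 1, 9, 5]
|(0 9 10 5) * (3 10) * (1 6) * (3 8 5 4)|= |(0 9 8 5)(1 6)(3 10 4)|= 12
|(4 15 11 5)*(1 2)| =|(1 2)(4 15 11 5)| =4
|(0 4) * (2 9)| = |(0 4)(2 9)| = 2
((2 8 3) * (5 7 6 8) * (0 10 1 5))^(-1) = (0 2 3 8 6 7 5 1 10) = [2, 10, 3, 8, 4, 1, 7, 5, 6, 9, 0]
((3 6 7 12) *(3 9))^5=[0, 1, 2, 3, 4, 5, 6, 7, 8, 9, 10, 11, 12]=(12)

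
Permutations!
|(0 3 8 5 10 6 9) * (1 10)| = 8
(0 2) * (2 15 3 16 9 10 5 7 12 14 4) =[15, 1, 0, 16, 2, 7, 6, 12, 8, 10, 5, 11, 14, 13, 4, 3, 9] =(0 15 3 16 9 10 5 7 12 14 4 2)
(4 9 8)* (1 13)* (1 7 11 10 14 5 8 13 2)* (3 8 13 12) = (1 2)(3 8 4 9 12)(5 13 7 11 10 14) = [0, 2, 1, 8, 9, 13, 6, 11, 4, 12, 14, 10, 3, 7, 5]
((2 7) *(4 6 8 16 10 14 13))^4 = (4 10 6 14 8 13 16) = [0, 1, 2, 3, 10, 5, 14, 7, 13, 9, 6, 11, 12, 16, 8, 15, 4]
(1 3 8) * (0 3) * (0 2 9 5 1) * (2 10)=(0 3 8)(1 10 2 9 5)=[3, 10, 9, 8, 4, 1, 6, 7, 0, 5, 2]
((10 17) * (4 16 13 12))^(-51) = (4 16 13 12)(10 17) = [0, 1, 2, 3, 16, 5, 6, 7, 8, 9, 17, 11, 4, 12, 14, 15, 13, 10]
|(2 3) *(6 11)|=2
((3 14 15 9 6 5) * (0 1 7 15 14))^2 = (0 7 9 5)(1 15 6 3) = [7, 15, 2, 1, 4, 0, 3, 9, 8, 5, 10, 11, 12, 13, 14, 6]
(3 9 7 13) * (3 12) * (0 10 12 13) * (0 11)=(13)(0 10 12 3 9 7 11)=[10, 1, 2, 9, 4, 5, 6, 11, 8, 7, 12, 0, 3, 13]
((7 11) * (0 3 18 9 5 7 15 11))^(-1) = (0 7 5 9 18 3)(11 15) = [7, 1, 2, 0, 4, 9, 6, 5, 8, 18, 10, 15, 12, 13, 14, 11, 16, 17, 3]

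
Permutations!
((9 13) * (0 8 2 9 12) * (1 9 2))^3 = [9, 12, 2, 3, 4, 5, 6, 7, 13, 0, 10, 11, 1, 8] = (0 9)(1 12)(8 13)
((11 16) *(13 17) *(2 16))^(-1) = (2 11 16)(13 17) = [0, 1, 11, 3, 4, 5, 6, 7, 8, 9, 10, 16, 12, 17, 14, 15, 2, 13]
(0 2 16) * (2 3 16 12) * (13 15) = (0 3 16)(2 12)(13 15) = [3, 1, 12, 16, 4, 5, 6, 7, 8, 9, 10, 11, 2, 15, 14, 13, 0]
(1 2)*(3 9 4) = [0, 2, 1, 9, 3, 5, 6, 7, 8, 4] = (1 2)(3 9 4)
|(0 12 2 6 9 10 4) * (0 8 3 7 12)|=|(2 6 9 10 4 8 3 7 12)|=9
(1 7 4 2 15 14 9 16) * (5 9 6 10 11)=(1 7 4 2 15 14 6 10 11 5 9 16)=[0, 7, 15, 3, 2, 9, 10, 4, 8, 16, 11, 5, 12, 13, 6, 14, 1]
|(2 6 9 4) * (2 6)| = |(4 6 9)| = 3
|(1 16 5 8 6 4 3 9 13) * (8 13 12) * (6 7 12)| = 12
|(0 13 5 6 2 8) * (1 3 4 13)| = 9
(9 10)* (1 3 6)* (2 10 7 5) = (1 3 6)(2 10 9 7 5) = [0, 3, 10, 6, 4, 2, 1, 5, 8, 7, 9]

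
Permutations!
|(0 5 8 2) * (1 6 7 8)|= |(0 5 1 6 7 8 2)|= 7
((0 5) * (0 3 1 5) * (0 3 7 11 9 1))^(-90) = (11) = [0, 1, 2, 3, 4, 5, 6, 7, 8, 9, 10, 11]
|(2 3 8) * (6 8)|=|(2 3 6 8)|=4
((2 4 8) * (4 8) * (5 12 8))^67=(2 8 12 5)=[0, 1, 8, 3, 4, 2, 6, 7, 12, 9, 10, 11, 5]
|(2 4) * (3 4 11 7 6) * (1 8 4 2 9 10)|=|(1 8 4 9 10)(2 11 7 6 3)|=5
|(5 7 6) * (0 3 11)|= 3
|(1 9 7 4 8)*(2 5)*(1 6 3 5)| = |(1 9 7 4 8 6 3 5 2)| = 9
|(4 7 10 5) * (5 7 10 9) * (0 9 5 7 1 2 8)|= |(0 9 7 5 4 10 1 2 8)|= 9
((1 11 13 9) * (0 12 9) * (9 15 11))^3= (0 11 12 13 15)(1 9)= [11, 9, 2, 3, 4, 5, 6, 7, 8, 1, 10, 12, 13, 15, 14, 0]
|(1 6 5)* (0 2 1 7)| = 6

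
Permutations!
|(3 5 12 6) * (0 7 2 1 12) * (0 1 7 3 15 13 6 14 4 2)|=9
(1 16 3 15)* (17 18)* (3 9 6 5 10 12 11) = (1 16 9 6 5 10 12 11 3 15)(17 18) = [0, 16, 2, 15, 4, 10, 5, 7, 8, 6, 12, 3, 11, 13, 14, 1, 9, 18, 17]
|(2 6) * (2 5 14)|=4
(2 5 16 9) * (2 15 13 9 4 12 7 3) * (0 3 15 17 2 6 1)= [3, 0, 5, 6, 12, 16, 1, 15, 8, 17, 10, 11, 7, 9, 14, 13, 4, 2]= (0 3 6 1)(2 5 16 4 12 7 15 13 9 17)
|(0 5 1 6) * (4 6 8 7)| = 7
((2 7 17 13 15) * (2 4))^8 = (2 17 15)(4 7 13) = [0, 1, 17, 3, 7, 5, 6, 13, 8, 9, 10, 11, 12, 4, 14, 2, 16, 15]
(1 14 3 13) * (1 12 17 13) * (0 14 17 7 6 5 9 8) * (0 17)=(0 14 3 1)(5 9 8 17 13 12 7 6)=[14, 0, 2, 1, 4, 9, 5, 6, 17, 8, 10, 11, 7, 12, 3, 15, 16, 13]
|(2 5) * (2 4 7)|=|(2 5 4 7)|=4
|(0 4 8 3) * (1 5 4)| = 6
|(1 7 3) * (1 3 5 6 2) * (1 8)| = |(1 7 5 6 2 8)| = 6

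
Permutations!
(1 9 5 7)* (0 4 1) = [4, 9, 2, 3, 1, 7, 6, 0, 8, 5] = (0 4 1 9 5 7)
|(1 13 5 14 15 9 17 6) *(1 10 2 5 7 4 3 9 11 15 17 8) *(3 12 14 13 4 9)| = 26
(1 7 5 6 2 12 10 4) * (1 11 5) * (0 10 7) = (0 10 4 11 5 6 2 12 7 1) = [10, 0, 12, 3, 11, 6, 2, 1, 8, 9, 4, 5, 7]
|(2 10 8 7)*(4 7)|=|(2 10 8 4 7)|=5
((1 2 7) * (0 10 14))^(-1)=(0 14 10)(1 7 2)=[14, 7, 1, 3, 4, 5, 6, 2, 8, 9, 0, 11, 12, 13, 10]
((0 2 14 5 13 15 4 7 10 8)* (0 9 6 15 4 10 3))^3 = (0 5 7 2 13 3 14 4)(6 8 15 9 10) = [5, 1, 13, 14, 0, 7, 8, 2, 15, 10, 6, 11, 12, 3, 4, 9]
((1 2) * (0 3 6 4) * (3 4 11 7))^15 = (0 4)(1 2)(3 7 11 6) = [4, 2, 1, 7, 0, 5, 3, 11, 8, 9, 10, 6]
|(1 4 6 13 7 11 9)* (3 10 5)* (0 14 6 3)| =12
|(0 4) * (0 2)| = 3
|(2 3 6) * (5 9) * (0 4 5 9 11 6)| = 7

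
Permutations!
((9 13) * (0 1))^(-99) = (0 1)(9 13) = [1, 0, 2, 3, 4, 5, 6, 7, 8, 13, 10, 11, 12, 9]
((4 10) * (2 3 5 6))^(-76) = (10) = [0, 1, 2, 3, 4, 5, 6, 7, 8, 9, 10]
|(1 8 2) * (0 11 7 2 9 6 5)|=|(0 11 7 2 1 8 9 6 5)|=9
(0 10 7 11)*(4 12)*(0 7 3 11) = [10, 1, 2, 11, 12, 5, 6, 0, 8, 9, 3, 7, 4] = (0 10 3 11 7)(4 12)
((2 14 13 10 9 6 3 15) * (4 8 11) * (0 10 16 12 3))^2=(0 9)(2 13 12 15 14 16 3)(4 11 8)(6 10)=[9, 1, 13, 2, 11, 5, 10, 7, 4, 0, 6, 8, 15, 12, 16, 14, 3]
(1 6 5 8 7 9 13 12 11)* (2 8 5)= (1 6 2 8 7 9 13 12 11)= [0, 6, 8, 3, 4, 5, 2, 9, 7, 13, 10, 1, 11, 12]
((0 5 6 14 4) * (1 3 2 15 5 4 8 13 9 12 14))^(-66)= (15)(8 14 12 9 13)= [0, 1, 2, 3, 4, 5, 6, 7, 14, 13, 10, 11, 9, 8, 12, 15]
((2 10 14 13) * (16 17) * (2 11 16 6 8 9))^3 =(2 13 17 9 14 16 8 10 11 6) =[0, 1, 13, 3, 4, 5, 2, 7, 10, 14, 11, 6, 12, 17, 16, 15, 8, 9]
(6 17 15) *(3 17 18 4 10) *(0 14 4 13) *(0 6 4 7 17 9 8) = (0 14 7 17 15 4 10 3 9 8)(6 18 13) = [14, 1, 2, 9, 10, 5, 18, 17, 0, 8, 3, 11, 12, 6, 7, 4, 16, 15, 13]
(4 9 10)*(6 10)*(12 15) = (4 9 6 10)(12 15) = [0, 1, 2, 3, 9, 5, 10, 7, 8, 6, 4, 11, 15, 13, 14, 12]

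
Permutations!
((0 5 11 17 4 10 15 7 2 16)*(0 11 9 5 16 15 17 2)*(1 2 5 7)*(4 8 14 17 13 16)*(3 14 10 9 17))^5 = (0 4 9 7)(1 15 2)(3 14)(5 16 10 17 11 13 8) = [4, 15, 1, 14, 9, 16, 6, 0, 5, 7, 17, 13, 12, 8, 3, 2, 10, 11]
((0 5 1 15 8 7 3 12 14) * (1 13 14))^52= (1 3 8)(7 15 12)= [0, 3, 2, 8, 4, 5, 6, 15, 1, 9, 10, 11, 7, 13, 14, 12]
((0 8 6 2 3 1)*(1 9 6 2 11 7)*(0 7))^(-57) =(0 11 6 9 3 2 8)(1 7) =[11, 7, 8, 2, 4, 5, 9, 1, 0, 3, 10, 6]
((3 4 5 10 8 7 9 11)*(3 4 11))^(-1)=(3 9 7 8 10 5 4 11)=[0, 1, 2, 9, 11, 4, 6, 8, 10, 7, 5, 3]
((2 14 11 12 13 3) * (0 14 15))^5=[3, 1, 12, 11, 4, 5, 6, 7, 8, 9, 10, 15, 0, 14, 2, 13]=(0 3 11 15 13 14 2 12)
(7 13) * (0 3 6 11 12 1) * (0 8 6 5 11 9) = [3, 8, 2, 5, 4, 11, 9, 13, 6, 0, 10, 12, 1, 7] = (0 3 5 11 12 1 8 6 9)(7 13)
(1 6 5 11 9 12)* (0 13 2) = [13, 6, 0, 3, 4, 11, 5, 7, 8, 12, 10, 9, 1, 2] = (0 13 2)(1 6 5 11 9 12)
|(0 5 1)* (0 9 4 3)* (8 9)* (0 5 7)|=6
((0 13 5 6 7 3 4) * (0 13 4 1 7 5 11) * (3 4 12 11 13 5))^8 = (13)(0 11 12)(1 4 6)(3 7 5) = [11, 4, 2, 7, 6, 3, 1, 5, 8, 9, 10, 12, 0, 13]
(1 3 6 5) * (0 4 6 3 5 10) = (0 4 6 10)(1 5) = [4, 5, 2, 3, 6, 1, 10, 7, 8, 9, 0]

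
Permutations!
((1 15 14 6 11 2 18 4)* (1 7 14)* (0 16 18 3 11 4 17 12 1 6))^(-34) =[14, 12, 11, 2, 6, 5, 15, 4, 8, 9, 10, 3, 17, 13, 7, 1, 0, 18, 16] =(0 14 7 4 6 15 1 12 17 18 16)(2 11 3)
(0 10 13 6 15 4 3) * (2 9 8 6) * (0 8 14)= (0 10 13 2 9 14)(3 8 6 15 4)= [10, 1, 9, 8, 3, 5, 15, 7, 6, 14, 13, 11, 12, 2, 0, 4]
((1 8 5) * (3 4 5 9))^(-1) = [0, 5, 2, 9, 3, 4, 6, 7, 1, 8] = (1 5 4 3 9 8)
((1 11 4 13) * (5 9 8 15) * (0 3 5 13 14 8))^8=(1 11 4 14 8 15 13)=[0, 11, 2, 3, 14, 5, 6, 7, 15, 9, 10, 4, 12, 1, 8, 13]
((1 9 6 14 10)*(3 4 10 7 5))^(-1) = [0, 10, 2, 5, 3, 7, 9, 14, 8, 1, 4, 11, 12, 13, 6] = (1 10 4 3 5 7 14 6 9)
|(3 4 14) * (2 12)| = |(2 12)(3 4 14)| = 6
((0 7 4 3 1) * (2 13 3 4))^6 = (13) = [0, 1, 2, 3, 4, 5, 6, 7, 8, 9, 10, 11, 12, 13]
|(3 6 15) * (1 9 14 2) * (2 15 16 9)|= 6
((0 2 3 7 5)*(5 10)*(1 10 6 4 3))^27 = (0 1 5 2 10)(3 4 6 7) = [1, 5, 10, 4, 6, 2, 7, 3, 8, 9, 0]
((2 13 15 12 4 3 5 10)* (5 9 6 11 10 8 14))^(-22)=[0, 1, 11, 12, 15, 14, 3, 7, 5, 4, 6, 9, 13, 10, 8, 2]=(2 11 9 4 15)(3 12 13 10 6)(5 14 8)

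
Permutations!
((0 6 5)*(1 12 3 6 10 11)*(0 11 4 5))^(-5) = (0 11 6 5 3 4 12 10 1) = [11, 0, 2, 4, 12, 3, 5, 7, 8, 9, 1, 6, 10]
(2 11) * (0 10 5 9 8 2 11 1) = (11)(0 10 5 9 8 2 1) = [10, 0, 1, 3, 4, 9, 6, 7, 2, 8, 5, 11]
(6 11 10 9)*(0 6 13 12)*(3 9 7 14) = [6, 1, 2, 9, 4, 5, 11, 14, 8, 13, 7, 10, 0, 12, 3] = (0 6 11 10 7 14 3 9 13 12)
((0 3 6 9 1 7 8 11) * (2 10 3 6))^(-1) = [11, 9, 3, 10, 4, 5, 0, 1, 7, 6, 2, 8] = (0 11 8 7 1 9 6)(2 3 10)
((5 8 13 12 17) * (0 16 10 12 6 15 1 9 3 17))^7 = (0 12 10 16)(1 6 8 17 9 15 13 5 3) = [12, 6, 2, 1, 4, 3, 8, 7, 17, 15, 16, 11, 10, 5, 14, 13, 0, 9]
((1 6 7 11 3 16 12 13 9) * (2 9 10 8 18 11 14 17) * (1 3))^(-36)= (1 12 14 8 9)(2 11 16 7 10)(3 6 13 17 18)= [0, 12, 11, 6, 4, 5, 13, 10, 9, 1, 2, 16, 14, 17, 8, 15, 7, 18, 3]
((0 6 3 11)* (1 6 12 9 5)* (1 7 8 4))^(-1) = (0 11 3 6 1 4 8 7 5 9 12) = [11, 4, 2, 6, 8, 9, 1, 5, 7, 12, 10, 3, 0]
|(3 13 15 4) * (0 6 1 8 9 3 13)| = |(0 6 1 8 9 3)(4 13 15)| = 6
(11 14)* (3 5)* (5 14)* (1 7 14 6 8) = (1 7 14 11 5 3 6 8) = [0, 7, 2, 6, 4, 3, 8, 14, 1, 9, 10, 5, 12, 13, 11]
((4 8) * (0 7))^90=(8)=[0, 1, 2, 3, 4, 5, 6, 7, 8]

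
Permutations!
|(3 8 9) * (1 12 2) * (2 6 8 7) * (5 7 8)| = 6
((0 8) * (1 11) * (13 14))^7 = (0 8)(1 11)(13 14) = [8, 11, 2, 3, 4, 5, 6, 7, 0, 9, 10, 1, 12, 14, 13]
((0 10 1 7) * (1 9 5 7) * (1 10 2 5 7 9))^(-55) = (1 10) = [0, 10, 2, 3, 4, 5, 6, 7, 8, 9, 1]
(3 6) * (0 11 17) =[11, 1, 2, 6, 4, 5, 3, 7, 8, 9, 10, 17, 12, 13, 14, 15, 16, 0] =(0 11 17)(3 6)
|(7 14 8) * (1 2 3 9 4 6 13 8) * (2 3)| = 9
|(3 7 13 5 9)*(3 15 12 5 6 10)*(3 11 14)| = |(3 7 13 6 10 11 14)(5 9 15 12)| = 28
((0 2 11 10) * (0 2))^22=[0, 1, 11, 3, 4, 5, 6, 7, 8, 9, 2, 10]=(2 11 10)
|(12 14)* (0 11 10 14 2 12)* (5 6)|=|(0 11 10 14)(2 12)(5 6)|=4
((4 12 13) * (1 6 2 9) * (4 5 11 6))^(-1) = [0, 9, 6, 3, 1, 13, 11, 7, 8, 2, 10, 5, 4, 12] = (1 9 2 6 11 5 13 12 4)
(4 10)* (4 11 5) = [0, 1, 2, 3, 10, 4, 6, 7, 8, 9, 11, 5] = (4 10 11 5)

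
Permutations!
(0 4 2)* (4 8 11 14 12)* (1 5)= (0 8 11 14 12 4 2)(1 5)= [8, 5, 0, 3, 2, 1, 6, 7, 11, 9, 10, 14, 4, 13, 12]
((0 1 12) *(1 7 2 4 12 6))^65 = [0, 6, 2, 3, 4, 5, 1, 7, 8, 9, 10, 11, 12] = (12)(1 6)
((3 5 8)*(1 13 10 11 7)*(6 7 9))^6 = (1 7 6 9 11 10 13) = [0, 7, 2, 3, 4, 5, 9, 6, 8, 11, 13, 10, 12, 1]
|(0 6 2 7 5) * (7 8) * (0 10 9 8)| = |(0 6 2)(5 10 9 8 7)| = 15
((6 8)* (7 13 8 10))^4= [0, 1, 2, 3, 4, 5, 8, 10, 13, 9, 6, 11, 12, 7]= (6 8 13 7 10)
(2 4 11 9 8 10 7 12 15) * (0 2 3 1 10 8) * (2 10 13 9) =(0 10 7 12 15 3 1 13 9)(2 4 11) =[10, 13, 4, 1, 11, 5, 6, 12, 8, 0, 7, 2, 15, 9, 14, 3]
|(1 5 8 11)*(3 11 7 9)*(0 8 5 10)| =8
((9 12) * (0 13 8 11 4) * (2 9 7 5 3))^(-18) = (0 8 4 13 11) = [8, 1, 2, 3, 13, 5, 6, 7, 4, 9, 10, 0, 12, 11]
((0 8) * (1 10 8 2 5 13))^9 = [5, 8, 13, 3, 4, 1, 6, 7, 2, 9, 0, 11, 12, 10] = (0 5 1 8 2 13 10)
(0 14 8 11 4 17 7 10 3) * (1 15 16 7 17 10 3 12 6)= (17)(0 14 8 11 4 10 12 6 1 15 16 7 3)= [14, 15, 2, 0, 10, 5, 1, 3, 11, 9, 12, 4, 6, 13, 8, 16, 7, 17]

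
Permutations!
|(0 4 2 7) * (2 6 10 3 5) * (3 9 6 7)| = 3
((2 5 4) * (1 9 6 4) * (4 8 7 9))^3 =(1 5 2 4)(6 9 7 8) =[0, 5, 4, 3, 1, 2, 9, 8, 6, 7]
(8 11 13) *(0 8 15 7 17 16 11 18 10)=(0 8 18 10)(7 17 16 11 13 15)=[8, 1, 2, 3, 4, 5, 6, 17, 18, 9, 0, 13, 12, 15, 14, 7, 11, 16, 10]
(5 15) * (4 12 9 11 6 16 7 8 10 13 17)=(4 12 9 11 6 16 7 8 10 13 17)(5 15)=[0, 1, 2, 3, 12, 15, 16, 8, 10, 11, 13, 6, 9, 17, 14, 5, 7, 4]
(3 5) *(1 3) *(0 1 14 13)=(0 1 3 5 14 13)=[1, 3, 2, 5, 4, 14, 6, 7, 8, 9, 10, 11, 12, 0, 13]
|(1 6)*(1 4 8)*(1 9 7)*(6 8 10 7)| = |(1 8 9 6 4 10 7)| = 7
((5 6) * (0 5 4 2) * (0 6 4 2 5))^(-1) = (2 6)(4 5) = [0, 1, 6, 3, 5, 4, 2]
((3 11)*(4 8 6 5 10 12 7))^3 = [0, 1, 2, 11, 5, 7, 12, 6, 10, 9, 4, 3, 8] = (3 11)(4 5 7 6 12 8 10)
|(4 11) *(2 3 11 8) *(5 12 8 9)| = 8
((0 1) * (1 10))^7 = (0 10 1) = [10, 0, 2, 3, 4, 5, 6, 7, 8, 9, 1]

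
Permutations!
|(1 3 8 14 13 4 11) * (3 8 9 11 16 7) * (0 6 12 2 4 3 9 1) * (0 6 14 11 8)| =|(0 14 13 3 1)(2 4 16 7 9 8 11 6 12)| =45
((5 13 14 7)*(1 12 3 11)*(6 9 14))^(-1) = (1 11 3 12)(5 7 14 9 6 13) = [0, 11, 2, 12, 4, 7, 13, 14, 8, 6, 10, 3, 1, 5, 9]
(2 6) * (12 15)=[0, 1, 6, 3, 4, 5, 2, 7, 8, 9, 10, 11, 15, 13, 14, 12]=(2 6)(12 15)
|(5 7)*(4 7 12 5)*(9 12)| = |(4 7)(5 9 12)| = 6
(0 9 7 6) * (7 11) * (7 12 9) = [7, 1, 2, 3, 4, 5, 0, 6, 8, 11, 10, 12, 9] = (0 7 6)(9 11 12)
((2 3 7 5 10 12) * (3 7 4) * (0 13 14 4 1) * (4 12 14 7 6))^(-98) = (0 3 6 12 10 7)(1 4 2 14 5 13) = [3, 4, 14, 6, 2, 13, 12, 0, 8, 9, 7, 11, 10, 1, 5]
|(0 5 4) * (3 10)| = 6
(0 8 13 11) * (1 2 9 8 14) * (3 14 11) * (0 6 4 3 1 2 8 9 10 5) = (0 11 6 4 3 14 2 10 5)(1 8 13) = [11, 8, 10, 14, 3, 0, 4, 7, 13, 9, 5, 6, 12, 1, 2]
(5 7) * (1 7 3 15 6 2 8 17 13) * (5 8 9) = (1 7 8 17 13)(2 9 5 3 15 6) = [0, 7, 9, 15, 4, 3, 2, 8, 17, 5, 10, 11, 12, 1, 14, 6, 16, 13]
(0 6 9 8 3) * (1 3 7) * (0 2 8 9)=(9)(0 6)(1 3 2 8 7)=[6, 3, 8, 2, 4, 5, 0, 1, 7, 9]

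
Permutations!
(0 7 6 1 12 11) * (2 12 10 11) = (0 7 6 1 10 11)(2 12) = [7, 10, 12, 3, 4, 5, 1, 6, 8, 9, 11, 0, 2]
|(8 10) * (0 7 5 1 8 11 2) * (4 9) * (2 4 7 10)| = |(0 10 11 4 9 7 5 1 8 2)| = 10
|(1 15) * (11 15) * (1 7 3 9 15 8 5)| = 4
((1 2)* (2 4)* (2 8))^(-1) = [0, 2, 8, 3, 1, 5, 6, 7, 4] = (1 2 8 4)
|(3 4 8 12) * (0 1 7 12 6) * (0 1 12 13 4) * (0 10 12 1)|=21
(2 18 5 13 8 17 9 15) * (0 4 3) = (0 4 3)(2 18 5 13 8 17 9 15) = [4, 1, 18, 0, 3, 13, 6, 7, 17, 15, 10, 11, 12, 8, 14, 2, 16, 9, 5]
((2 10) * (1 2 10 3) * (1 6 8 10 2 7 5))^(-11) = [0, 7, 10, 2, 4, 1, 3, 5, 6, 9, 8] = (1 7 5)(2 10 8 6 3)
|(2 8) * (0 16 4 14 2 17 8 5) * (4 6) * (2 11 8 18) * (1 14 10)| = 13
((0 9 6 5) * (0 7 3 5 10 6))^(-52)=(10)(3 7 5)=[0, 1, 2, 7, 4, 3, 6, 5, 8, 9, 10]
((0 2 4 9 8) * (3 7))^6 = (0 2 4 9 8) = [2, 1, 4, 3, 9, 5, 6, 7, 0, 8]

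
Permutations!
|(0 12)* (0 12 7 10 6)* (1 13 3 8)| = |(0 7 10 6)(1 13 3 8)| = 4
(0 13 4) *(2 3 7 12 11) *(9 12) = (0 13 4)(2 3 7 9 12 11) = [13, 1, 3, 7, 0, 5, 6, 9, 8, 12, 10, 2, 11, 4]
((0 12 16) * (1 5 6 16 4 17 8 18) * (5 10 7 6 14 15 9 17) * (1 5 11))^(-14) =(18)(0 1 16 11 6 4 7 12 10) =[1, 16, 2, 3, 7, 5, 4, 12, 8, 9, 0, 6, 10, 13, 14, 15, 11, 17, 18]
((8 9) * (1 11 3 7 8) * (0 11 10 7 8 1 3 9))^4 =(0 8 3 9 11)(1 10 7) =[8, 10, 2, 9, 4, 5, 6, 1, 3, 11, 7, 0]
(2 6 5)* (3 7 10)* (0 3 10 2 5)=[3, 1, 6, 7, 4, 5, 0, 2, 8, 9, 10]=(10)(0 3 7 2 6)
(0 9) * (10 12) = (0 9)(10 12) = [9, 1, 2, 3, 4, 5, 6, 7, 8, 0, 12, 11, 10]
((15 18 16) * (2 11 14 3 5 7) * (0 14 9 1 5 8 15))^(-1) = [16, 9, 7, 14, 4, 1, 6, 5, 3, 11, 10, 2, 12, 13, 0, 8, 18, 17, 15] = (0 16 18 15 8 3 14)(1 9 11 2 7 5)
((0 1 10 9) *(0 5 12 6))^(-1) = [6, 0, 2, 3, 4, 9, 12, 7, 8, 10, 1, 11, 5] = (0 6 12 5 9 10 1)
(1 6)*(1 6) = [0, 1, 2, 3, 4, 5, 6] = (6)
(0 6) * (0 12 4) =(0 6 12 4) =[6, 1, 2, 3, 0, 5, 12, 7, 8, 9, 10, 11, 4]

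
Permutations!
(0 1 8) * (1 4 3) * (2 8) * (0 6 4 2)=[2, 0, 8, 1, 3, 5, 4, 7, 6]=(0 2 8 6 4 3 1)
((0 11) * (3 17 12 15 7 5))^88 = (3 7 12)(5 15 17) = [0, 1, 2, 7, 4, 15, 6, 12, 8, 9, 10, 11, 3, 13, 14, 17, 16, 5]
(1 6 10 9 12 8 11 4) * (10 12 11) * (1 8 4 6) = (4 8 10 9 11 6 12) = [0, 1, 2, 3, 8, 5, 12, 7, 10, 11, 9, 6, 4]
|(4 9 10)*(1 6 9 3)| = |(1 6 9 10 4 3)| = 6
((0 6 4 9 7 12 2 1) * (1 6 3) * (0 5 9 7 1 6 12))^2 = (12)(0 6 7 3 4)(1 9 5) = [6, 9, 2, 4, 0, 1, 7, 3, 8, 5, 10, 11, 12]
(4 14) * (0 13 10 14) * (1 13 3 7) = (0 3 7 1 13 10 14 4) = [3, 13, 2, 7, 0, 5, 6, 1, 8, 9, 14, 11, 12, 10, 4]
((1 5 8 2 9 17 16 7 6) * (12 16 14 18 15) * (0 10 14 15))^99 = (0 18 14 10) = [18, 1, 2, 3, 4, 5, 6, 7, 8, 9, 0, 11, 12, 13, 10, 15, 16, 17, 14]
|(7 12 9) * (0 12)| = |(0 12 9 7)| = 4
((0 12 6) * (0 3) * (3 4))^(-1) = (0 3 4 6 12) = [3, 1, 2, 4, 6, 5, 12, 7, 8, 9, 10, 11, 0]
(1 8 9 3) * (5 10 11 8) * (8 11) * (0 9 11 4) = (0 9 3 1 5 10 8 11 4) = [9, 5, 2, 1, 0, 10, 6, 7, 11, 3, 8, 4]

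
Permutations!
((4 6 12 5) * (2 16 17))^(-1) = [0, 1, 17, 3, 5, 12, 4, 7, 8, 9, 10, 11, 6, 13, 14, 15, 2, 16] = (2 17 16)(4 5 12 6)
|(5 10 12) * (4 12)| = |(4 12 5 10)| = 4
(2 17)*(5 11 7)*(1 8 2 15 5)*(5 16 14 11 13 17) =(1 8 2 5 13 17 15 16 14 11 7) =[0, 8, 5, 3, 4, 13, 6, 1, 2, 9, 10, 7, 12, 17, 11, 16, 14, 15]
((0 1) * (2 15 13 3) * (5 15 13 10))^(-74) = (2 13 3)(5 15 10) = [0, 1, 13, 2, 4, 15, 6, 7, 8, 9, 5, 11, 12, 3, 14, 10]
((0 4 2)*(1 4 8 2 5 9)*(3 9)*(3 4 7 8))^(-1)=(0 2 8 7 1 9 3)(4 5)=[2, 9, 8, 0, 5, 4, 6, 1, 7, 3]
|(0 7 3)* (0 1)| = |(0 7 3 1)| = 4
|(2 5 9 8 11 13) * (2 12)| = |(2 5 9 8 11 13 12)| = 7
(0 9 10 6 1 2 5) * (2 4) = (0 9 10 6 1 4 2 5) = [9, 4, 5, 3, 2, 0, 1, 7, 8, 10, 6]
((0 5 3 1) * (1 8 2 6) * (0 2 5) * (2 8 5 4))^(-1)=(1 6 2 4 8)(3 5)=[0, 6, 4, 5, 8, 3, 2, 7, 1]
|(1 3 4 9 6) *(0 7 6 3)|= |(0 7 6 1)(3 4 9)|= 12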